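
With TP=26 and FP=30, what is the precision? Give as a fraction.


Precision = TP / (TP + FP) = 26 / 56 = 13/28.

13/28


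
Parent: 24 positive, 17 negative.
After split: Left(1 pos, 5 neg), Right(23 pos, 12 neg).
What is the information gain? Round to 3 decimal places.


H(parent) = 0.9789. H(left) = 0.6500, H(right) = 0.9275. Weighted = (6/41)*0.6500 + (35/41)*0.9275 = 0.8869. IG = 0.9789 - 0.8869 = 0.0920, which rounds to 0.092.

0.092


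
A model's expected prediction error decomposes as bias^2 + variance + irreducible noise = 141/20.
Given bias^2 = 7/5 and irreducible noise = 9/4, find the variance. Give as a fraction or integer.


Total error = bias^2 + variance + irreducible noise. So variance = 141/20 - 7/5 - 9/4 = 17/5.

17/5


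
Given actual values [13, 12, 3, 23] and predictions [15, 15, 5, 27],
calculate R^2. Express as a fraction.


Mean(y) = 51/4. SS_res = 33. SS_tot = 803/4. R^2 = 1 - 33/(803/4) = 61/73.

61/73


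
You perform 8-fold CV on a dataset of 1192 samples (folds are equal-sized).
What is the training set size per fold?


Each validation fold has 1192/8 = 149 samples. Training set = 1192 - 149 = 1043.

1043


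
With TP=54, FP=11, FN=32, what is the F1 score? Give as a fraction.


Precision = 54/65 = 54/65. Recall = 54/86 = 27/43. F1 = 2*P*R/(P+R) = 108/151.

108/151


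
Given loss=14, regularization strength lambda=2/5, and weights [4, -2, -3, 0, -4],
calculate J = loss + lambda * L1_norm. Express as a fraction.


L1 norm = sum(|w|) = 13. J = 14 + 2/5 * 13 = 96/5.

96/5


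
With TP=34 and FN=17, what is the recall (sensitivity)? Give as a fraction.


Recall = TP / (TP + FN) = 34 / 51 = 2/3.

2/3


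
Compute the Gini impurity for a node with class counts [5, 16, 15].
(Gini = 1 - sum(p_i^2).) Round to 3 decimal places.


Total = 36. Proportions: 5/36, 16/36, 15/36. sum(p_i^2) = 0.3904. Gini = 1 - 0.3904 = 0.6096, which rounds to 0.610.

0.610


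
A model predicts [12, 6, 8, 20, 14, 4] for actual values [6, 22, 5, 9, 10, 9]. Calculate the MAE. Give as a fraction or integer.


MAE = (1/6) * (|6-12|=6 + |22-6|=16 + |5-8|=3 + |9-20|=11 + |10-14|=4 + |9-4|=5). Sum = 45. MAE = 15/2.

15/2


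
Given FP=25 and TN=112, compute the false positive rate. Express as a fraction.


FPR = FP / (FP + TN) = 25 / 137 = 25/137.

25/137


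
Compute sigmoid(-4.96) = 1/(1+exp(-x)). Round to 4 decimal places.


sigma(-4.96) = 1/(1+e^(4.96)) = 1/(1+142.593796) = 1/143.593796 = 0.0070.

0.0070


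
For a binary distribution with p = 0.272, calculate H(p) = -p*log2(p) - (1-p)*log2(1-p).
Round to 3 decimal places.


H = -0.272*log2(0.272) - 0.728*log2(0.728) = 0.844.

0.844


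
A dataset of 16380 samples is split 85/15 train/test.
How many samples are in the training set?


Test set = 16380 * 15% = 2457. Training set = 16380 - 2457 = 13923.

13923


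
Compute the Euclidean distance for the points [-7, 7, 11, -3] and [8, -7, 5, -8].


d = sqrt(sum of squared differences). (-7-8)^2=225, (7--7)^2=196, (11-5)^2=36, (-3--8)^2=25. Sum = 482.

sqrt(482)


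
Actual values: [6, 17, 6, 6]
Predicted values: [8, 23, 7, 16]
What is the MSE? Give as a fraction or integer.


MSE = (1/4) * ((6-8)^2=4 + (17-23)^2=36 + (6-7)^2=1 + (6-16)^2=100). Sum = 141. MSE = 141/4.

141/4


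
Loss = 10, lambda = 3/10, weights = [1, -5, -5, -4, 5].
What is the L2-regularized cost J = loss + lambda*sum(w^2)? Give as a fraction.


L2 sq norm = sum(w^2) = 92. J = 10 + 3/10 * 92 = 188/5.

188/5


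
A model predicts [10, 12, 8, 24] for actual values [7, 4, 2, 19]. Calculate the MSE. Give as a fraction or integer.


MSE = (1/4) * ((7-10)^2=9 + (4-12)^2=64 + (2-8)^2=36 + (19-24)^2=25). Sum = 134. MSE = 67/2.

67/2


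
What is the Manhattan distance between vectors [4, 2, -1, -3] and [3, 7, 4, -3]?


d = sum of absolute differences: |4-3|=1 + |2-7|=5 + |-1-4|=5 + |-3--3|=0 = 11.

11


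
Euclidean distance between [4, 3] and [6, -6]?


d = sqrt(sum of squared differences). (4-6)^2=4, (3--6)^2=81. Sum = 85.

sqrt(85)


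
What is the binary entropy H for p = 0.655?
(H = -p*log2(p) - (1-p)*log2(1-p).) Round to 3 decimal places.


H = -0.655*log2(0.655) - 0.345*log2(0.345) = 0.930.

0.930


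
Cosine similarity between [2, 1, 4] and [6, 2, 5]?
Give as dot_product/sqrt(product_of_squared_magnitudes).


dot = 34. |a|^2 = 21, |b|^2 = 65. cos = 34/sqrt(1365).

34/sqrt(1365)


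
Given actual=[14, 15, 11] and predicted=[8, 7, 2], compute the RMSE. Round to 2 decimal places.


MSE = 60.3333. RMSE = sqrt(60.3333) = 7.77.

7.77


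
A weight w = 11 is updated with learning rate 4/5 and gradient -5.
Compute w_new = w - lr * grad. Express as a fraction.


w_new = 11 - 4/5 * -5 = 11 - -4 = 15.

15


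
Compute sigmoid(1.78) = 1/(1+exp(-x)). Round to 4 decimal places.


sigma(1.78) = 1/(1+e^(-1.78)) = 1/(1+0.168638) = 1/1.168638 = 0.8557.

0.8557


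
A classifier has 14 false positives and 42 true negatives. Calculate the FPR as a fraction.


FPR = FP / (FP + TN) = 14 / 56 = 1/4.

1/4


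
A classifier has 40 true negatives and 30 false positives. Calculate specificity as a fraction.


Specificity = TN / (TN + FP) = 40 / 70 = 4/7.

4/7


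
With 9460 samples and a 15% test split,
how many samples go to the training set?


Test set = 9460 * 15% = 1419. Training set = 9460 - 1419 = 8041.

8041


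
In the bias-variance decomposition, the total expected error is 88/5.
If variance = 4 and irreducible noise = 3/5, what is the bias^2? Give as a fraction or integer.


Total error = bias^2 + variance + irreducible noise. So bias^2 = 88/5 - 4 - 3/5 = 13.

13


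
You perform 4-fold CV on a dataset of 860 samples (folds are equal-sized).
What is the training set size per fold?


Each validation fold has 860/4 = 215 samples. Training set = 860 - 215 = 645.

645


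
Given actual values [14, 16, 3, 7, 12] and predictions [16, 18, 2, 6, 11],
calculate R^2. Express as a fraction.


Mean(y) = 52/5. SS_res = 11. SS_tot = 566/5. R^2 = 1 - 11/(566/5) = 511/566.

511/566


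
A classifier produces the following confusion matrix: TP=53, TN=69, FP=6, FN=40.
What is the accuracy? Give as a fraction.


Accuracy = (TP + TN) / (TP + TN + FP + FN) = (53 + 69) / 168 = 61/84.

61/84


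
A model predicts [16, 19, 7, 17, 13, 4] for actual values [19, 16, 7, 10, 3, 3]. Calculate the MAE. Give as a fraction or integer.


MAE = (1/6) * (|19-16|=3 + |16-19|=3 + |7-7|=0 + |10-17|=7 + |3-13|=10 + |3-4|=1). Sum = 24. MAE = 4.

4


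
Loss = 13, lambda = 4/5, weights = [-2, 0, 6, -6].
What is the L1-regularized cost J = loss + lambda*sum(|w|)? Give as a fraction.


L1 norm = sum(|w|) = 14. J = 13 + 4/5 * 14 = 121/5.

121/5


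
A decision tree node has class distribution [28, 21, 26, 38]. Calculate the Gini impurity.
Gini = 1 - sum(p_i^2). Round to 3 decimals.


Total = 113. Proportions: 28/113, 21/113, 26/113, 38/113. sum(p_i^2) = 0.2620. Gini = 1 - 0.2620 = 0.7380, which rounds to 0.738.

0.738


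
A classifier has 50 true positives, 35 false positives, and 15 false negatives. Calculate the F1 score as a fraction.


Precision = 50/85 = 10/17. Recall = 50/65 = 10/13. F1 = 2*P*R/(P+R) = 2/3.

2/3


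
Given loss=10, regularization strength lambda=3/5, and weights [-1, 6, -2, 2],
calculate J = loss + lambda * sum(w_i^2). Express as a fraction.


L2 sq norm = sum(w^2) = 45. J = 10 + 3/5 * 45 = 37.

37


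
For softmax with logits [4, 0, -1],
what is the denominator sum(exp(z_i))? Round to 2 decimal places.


Denom = e^4=54.5982 + e^0=1.0000 + e^-1=0.3679. Sum = 55.9661, which rounds to 55.97.

55.97


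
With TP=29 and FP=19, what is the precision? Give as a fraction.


Precision = TP / (TP + FP) = 29 / 48 = 29/48.

29/48


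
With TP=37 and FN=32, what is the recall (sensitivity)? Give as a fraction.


Recall = TP / (TP + FN) = 37 / 69 = 37/69.

37/69


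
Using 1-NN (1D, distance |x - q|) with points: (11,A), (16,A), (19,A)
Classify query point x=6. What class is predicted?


Distances: |11-6|=5, |16-6|=10, |19-6|=13. 1 nearest: (11,A). Counts: {'A': 1}. Majority class: A.

A


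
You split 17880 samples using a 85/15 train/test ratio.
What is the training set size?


Test set = 17880 * 15% = 2682. Training set = 17880 - 2682 = 15198.

15198


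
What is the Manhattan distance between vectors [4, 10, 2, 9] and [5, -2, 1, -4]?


d = sum of absolute differences: |4-5|=1 + |10--2|=12 + |2-1|=1 + |9--4|=13 = 27.

27


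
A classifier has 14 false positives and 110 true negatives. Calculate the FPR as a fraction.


FPR = FP / (FP + TN) = 14 / 124 = 7/62.

7/62


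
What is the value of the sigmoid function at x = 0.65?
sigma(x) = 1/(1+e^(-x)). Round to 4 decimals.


sigma(0.65) = 1/(1+e^(-0.65)) = 1/(1+0.522046) = 1/1.522046 = 0.6570.

0.6570


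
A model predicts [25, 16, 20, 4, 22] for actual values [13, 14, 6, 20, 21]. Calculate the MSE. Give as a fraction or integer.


MSE = (1/5) * ((13-25)^2=144 + (14-16)^2=4 + (6-20)^2=196 + (20-4)^2=256 + (21-22)^2=1). Sum = 601. MSE = 601/5.

601/5


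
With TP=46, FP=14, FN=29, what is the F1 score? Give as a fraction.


Precision = 46/60 = 23/30. Recall = 46/75 = 46/75. F1 = 2*P*R/(P+R) = 92/135.

92/135


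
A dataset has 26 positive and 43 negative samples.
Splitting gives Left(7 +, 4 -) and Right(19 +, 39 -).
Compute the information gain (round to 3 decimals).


H(parent) = 0.9558. H(left) = 0.9457, H(right) = 0.9124. Weighted = (11/69)*0.9457 + (58/69)*0.9124 = 0.9177. IG = 0.9558 - 0.9177 = 0.0381, which rounds to 0.038.

0.038


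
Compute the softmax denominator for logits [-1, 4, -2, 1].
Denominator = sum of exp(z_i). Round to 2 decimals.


Denom = e^-1=0.3679 + e^4=54.5982 + e^-2=0.1353 + e^1=2.7183. Sum = 57.8197, which rounds to 57.82.

57.82


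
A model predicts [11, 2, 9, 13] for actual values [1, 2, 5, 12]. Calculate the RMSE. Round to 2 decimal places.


MSE = 29.2500. RMSE = sqrt(29.2500) = 5.41.

5.41


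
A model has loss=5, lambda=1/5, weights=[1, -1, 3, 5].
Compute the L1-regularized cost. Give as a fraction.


L1 norm = sum(|w|) = 10. J = 5 + 1/5 * 10 = 7.

7


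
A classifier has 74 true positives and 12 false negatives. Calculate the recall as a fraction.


Recall = TP / (TP + FN) = 74 / 86 = 37/43.

37/43


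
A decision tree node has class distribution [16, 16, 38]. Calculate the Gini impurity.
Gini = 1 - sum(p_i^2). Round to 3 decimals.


Total = 70. Proportions: 16/70, 16/70, 38/70. sum(p_i^2) = 0.3992. Gini = 1 - 0.3992 = 0.6008, which rounds to 0.601.

0.601


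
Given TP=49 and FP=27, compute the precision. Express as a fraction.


Precision = TP / (TP + FP) = 49 / 76 = 49/76.

49/76


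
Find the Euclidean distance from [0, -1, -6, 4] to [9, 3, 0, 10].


d = sqrt(sum of squared differences). (0-9)^2=81, (-1-3)^2=16, (-6-0)^2=36, (4-10)^2=36. Sum = 169.

13


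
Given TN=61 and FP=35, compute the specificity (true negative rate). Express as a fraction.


Specificity = TN / (TN + FP) = 61 / 96 = 61/96.

61/96


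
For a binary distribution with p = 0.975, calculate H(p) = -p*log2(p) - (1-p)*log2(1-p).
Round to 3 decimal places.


H = -0.975*log2(0.975) - 0.025*log2(0.025) = 0.169.

0.169


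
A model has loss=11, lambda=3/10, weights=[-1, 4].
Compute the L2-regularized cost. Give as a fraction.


L2 sq norm = sum(w^2) = 17. J = 11 + 3/10 * 17 = 161/10.

161/10


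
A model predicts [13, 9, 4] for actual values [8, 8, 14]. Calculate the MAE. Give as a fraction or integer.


MAE = (1/3) * (|8-13|=5 + |8-9|=1 + |14-4|=10). Sum = 16. MAE = 16/3.

16/3


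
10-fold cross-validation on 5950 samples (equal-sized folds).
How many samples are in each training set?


Each validation fold has 5950/10 = 595 samples. Training set = 5950 - 595 = 5355.

5355


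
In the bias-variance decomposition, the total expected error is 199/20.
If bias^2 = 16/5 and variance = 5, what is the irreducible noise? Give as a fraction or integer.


Total error = bias^2 + variance + irreducible noise. So irreducible noise = 199/20 - 16/5 - 5 = 7/4.

7/4


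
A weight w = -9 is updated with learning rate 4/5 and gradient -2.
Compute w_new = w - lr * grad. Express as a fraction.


w_new = -9 - 4/5 * -2 = -9 - -8/5 = -37/5.

-37/5


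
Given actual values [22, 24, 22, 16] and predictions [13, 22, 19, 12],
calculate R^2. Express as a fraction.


Mean(y) = 21. SS_res = 110. SS_tot = 36. R^2 = 1 - 110/(36) = -37/18.

-37/18


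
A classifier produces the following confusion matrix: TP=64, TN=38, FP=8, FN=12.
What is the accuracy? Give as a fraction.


Accuracy = (TP + TN) / (TP + TN + FP + FN) = (64 + 38) / 122 = 51/61.

51/61


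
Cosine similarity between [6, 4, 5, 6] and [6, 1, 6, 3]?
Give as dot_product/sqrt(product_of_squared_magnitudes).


dot = 88. |a|^2 = 113, |b|^2 = 82. cos = 88/sqrt(9266).

88/sqrt(9266)


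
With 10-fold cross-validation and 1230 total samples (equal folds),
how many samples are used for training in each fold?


Each validation fold has 1230/10 = 123 samples. Training set = 1230 - 123 = 1107.

1107


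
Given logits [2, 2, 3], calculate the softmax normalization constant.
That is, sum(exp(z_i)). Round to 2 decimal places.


Denom = e^2=7.3891 + e^2=7.3891 + e^3=20.0855. Sum = 34.8637, which rounds to 34.86.

34.86


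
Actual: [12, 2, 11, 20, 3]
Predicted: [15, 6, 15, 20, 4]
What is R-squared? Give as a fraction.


Mean(y) = 48/5. SS_res = 42. SS_tot = 1086/5. R^2 = 1 - 42/(1086/5) = 146/181.

146/181


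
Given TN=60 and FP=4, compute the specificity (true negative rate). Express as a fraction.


Specificity = TN / (TN + FP) = 60 / 64 = 15/16.

15/16


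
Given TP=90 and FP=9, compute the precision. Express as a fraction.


Precision = TP / (TP + FP) = 90 / 99 = 10/11.

10/11


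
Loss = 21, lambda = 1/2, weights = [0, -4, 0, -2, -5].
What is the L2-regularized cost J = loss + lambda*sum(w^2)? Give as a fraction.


L2 sq norm = sum(w^2) = 45. J = 21 + 1/2 * 45 = 87/2.

87/2


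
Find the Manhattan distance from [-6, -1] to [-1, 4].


d = sum of absolute differences: |-6--1|=5 + |-1-4|=5 = 10.

10


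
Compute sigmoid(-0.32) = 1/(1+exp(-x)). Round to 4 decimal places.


sigma(-0.32) = 1/(1+e^(0.32)) = 1/(1+1.377128) = 1/2.377128 = 0.4207.

0.4207


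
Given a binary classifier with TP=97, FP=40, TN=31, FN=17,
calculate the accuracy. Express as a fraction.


Accuracy = (TP + TN) / (TP + TN + FP + FN) = (97 + 31) / 185 = 128/185.

128/185


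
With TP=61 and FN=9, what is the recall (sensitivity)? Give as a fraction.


Recall = TP / (TP + FN) = 61 / 70 = 61/70.

61/70


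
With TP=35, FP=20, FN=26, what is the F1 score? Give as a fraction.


Precision = 35/55 = 7/11. Recall = 35/61 = 35/61. F1 = 2*P*R/(P+R) = 35/58.

35/58


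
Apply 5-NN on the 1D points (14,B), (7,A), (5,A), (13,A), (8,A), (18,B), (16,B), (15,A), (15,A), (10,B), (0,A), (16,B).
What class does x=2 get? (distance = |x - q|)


Distances: |14-2|=12, |7-2|=5, |5-2|=3, |13-2|=11, |8-2|=6, |18-2|=16, |16-2|=14, |15-2|=13, |15-2|=13, |10-2|=8, |0-2|=2, |16-2|=14. 5 nearest: (0,A), (5,A), (7,A), (8,A), (10,B). Counts: {'A': 4, 'B': 1}. Majority class: A.

A


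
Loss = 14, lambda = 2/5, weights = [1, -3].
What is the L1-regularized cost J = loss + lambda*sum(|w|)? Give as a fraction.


L1 norm = sum(|w|) = 4. J = 14 + 2/5 * 4 = 78/5.

78/5


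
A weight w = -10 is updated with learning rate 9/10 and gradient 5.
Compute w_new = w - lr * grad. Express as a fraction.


w_new = -10 - 9/10 * 5 = -10 - 9/2 = -29/2.

-29/2


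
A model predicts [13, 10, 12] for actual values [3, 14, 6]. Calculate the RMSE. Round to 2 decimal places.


MSE = 50.6667. RMSE = sqrt(50.6667) = 7.12.

7.12


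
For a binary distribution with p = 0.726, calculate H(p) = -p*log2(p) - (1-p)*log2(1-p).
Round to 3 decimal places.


H = -0.726*log2(0.726) - 0.274*log2(0.274) = 0.847.

0.847


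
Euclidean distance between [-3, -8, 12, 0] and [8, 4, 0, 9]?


d = sqrt(sum of squared differences). (-3-8)^2=121, (-8-4)^2=144, (12-0)^2=144, (0-9)^2=81. Sum = 490.

sqrt(490)


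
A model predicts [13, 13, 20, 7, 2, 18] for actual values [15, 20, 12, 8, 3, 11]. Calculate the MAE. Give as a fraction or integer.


MAE = (1/6) * (|15-13|=2 + |20-13|=7 + |12-20|=8 + |8-7|=1 + |3-2|=1 + |11-18|=7). Sum = 26. MAE = 13/3.

13/3


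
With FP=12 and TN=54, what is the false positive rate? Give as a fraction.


FPR = FP / (FP + TN) = 12 / 66 = 2/11.

2/11


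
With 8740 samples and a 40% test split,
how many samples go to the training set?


Test set = 8740 * 40% = 3496. Training set = 8740 - 3496 = 5244.

5244


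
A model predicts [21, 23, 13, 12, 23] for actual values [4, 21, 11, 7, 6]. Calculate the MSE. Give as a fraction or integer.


MSE = (1/5) * ((4-21)^2=289 + (21-23)^2=4 + (11-13)^2=4 + (7-12)^2=25 + (6-23)^2=289). Sum = 611. MSE = 611/5.

611/5


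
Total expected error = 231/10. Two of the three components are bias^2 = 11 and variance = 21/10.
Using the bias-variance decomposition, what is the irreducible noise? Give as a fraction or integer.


Total error = bias^2 + variance + irreducible noise. So irreducible noise = 231/10 - 11 - 21/10 = 10.

10


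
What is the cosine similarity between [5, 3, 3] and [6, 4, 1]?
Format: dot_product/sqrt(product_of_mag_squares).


dot = 45. |a|^2 = 43, |b|^2 = 53. cos = 45/sqrt(2279).

45/sqrt(2279)


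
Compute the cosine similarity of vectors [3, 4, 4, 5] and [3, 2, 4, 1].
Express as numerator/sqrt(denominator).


dot = 38. |a|^2 = 66, |b|^2 = 30. cos = 38/sqrt(1980).

38/sqrt(1980)


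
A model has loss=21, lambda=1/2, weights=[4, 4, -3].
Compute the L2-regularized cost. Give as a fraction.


L2 sq norm = sum(w^2) = 41. J = 21 + 1/2 * 41 = 83/2.

83/2


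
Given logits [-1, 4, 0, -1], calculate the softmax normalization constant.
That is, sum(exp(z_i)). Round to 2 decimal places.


Denom = e^-1=0.3679 + e^4=54.5982 + e^0=1.0000 + e^-1=0.3679. Sum = 56.3340, which rounds to 56.33.

56.33


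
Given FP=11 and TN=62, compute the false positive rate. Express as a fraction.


FPR = FP / (FP + TN) = 11 / 73 = 11/73.

11/73


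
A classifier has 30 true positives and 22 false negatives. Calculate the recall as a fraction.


Recall = TP / (TP + FN) = 30 / 52 = 15/26.

15/26


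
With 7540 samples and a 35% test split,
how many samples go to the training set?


Test set = 7540 * 35% = 2639. Training set = 7540 - 2639 = 4901.

4901


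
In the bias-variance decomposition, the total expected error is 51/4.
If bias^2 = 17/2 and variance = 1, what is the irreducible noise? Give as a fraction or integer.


Total error = bias^2 + variance + irreducible noise. So irreducible noise = 51/4 - 17/2 - 1 = 13/4.

13/4


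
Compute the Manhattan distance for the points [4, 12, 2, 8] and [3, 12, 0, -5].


d = sum of absolute differences: |4-3|=1 + |12-12|=0 + |2-0|=2 + |8--5|=13 = 16.

16


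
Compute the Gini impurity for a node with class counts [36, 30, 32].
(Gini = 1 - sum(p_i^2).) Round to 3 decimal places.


Total = 98. Proportions: 36/98, 30/98, 32/98. sum(p_i^2) = 0.3353. Gini = 1 - 0.3353 = 0.6647, which rounds to 0.665.

0.665


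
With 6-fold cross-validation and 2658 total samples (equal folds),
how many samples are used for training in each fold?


Each validation fold has 2658/6 = 443 samples. Training set = 2658 - 443 = 2215.

2215


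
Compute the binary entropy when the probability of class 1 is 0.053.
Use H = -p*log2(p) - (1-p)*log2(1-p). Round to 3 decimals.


H = -0.053*log2(0.053) - 0.947*log2(0.947) = 0.299.

0.299


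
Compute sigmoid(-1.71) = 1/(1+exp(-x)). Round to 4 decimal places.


sigma(-1.71) = 1/(1+e^(1.71)) = 1/(1+5.528961) = 1/6.528961 = 0.1532.

0.1532


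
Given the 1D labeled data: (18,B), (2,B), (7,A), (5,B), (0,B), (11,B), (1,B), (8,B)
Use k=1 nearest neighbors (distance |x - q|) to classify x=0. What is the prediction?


Distances: |18-0|=18, |2-0|=2, |7-0|=7, |5-0|=5, |0-0|=0, |11-0|=11, |1-0|=1, |8-0|=8. 1 nearest: (0,B). Counts: {'B': 1}. Majority class: B.

B


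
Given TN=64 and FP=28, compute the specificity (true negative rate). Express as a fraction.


Specificity = TN / (TN + FP) = 64 / 92 = 16/23.

16/23


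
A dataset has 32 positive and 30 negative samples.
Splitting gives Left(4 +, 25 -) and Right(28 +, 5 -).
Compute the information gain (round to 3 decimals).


H(parent) = 0.9992. H(left) = 0.5788, H(right) = 0.6136. Weighted = (29/62)*0.5788 + (33/62)*0.6136 = 0.5973. IG = 0.9992 - 0.5973 = 0.4019, which rounds to 0.402.

0.402


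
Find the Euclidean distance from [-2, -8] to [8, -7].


d = sqrt(sum of squared differences). (-2-8)^2=100, (-8--7)^2=1. Sum = 101.

sqrt(101)


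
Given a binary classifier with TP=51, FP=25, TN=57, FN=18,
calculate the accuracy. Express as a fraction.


Accuracy = (TP + TN) / (TP + TN + FP + FN) = (51 + 57) / 151 = 108/151.

108/151


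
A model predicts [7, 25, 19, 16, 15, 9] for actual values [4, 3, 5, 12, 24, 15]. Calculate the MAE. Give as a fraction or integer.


MAE = (1/6) * (|4-7|=3 + |3-25|=22 + |5-19|=14 + |12-16|=4 + |24-15|=9 + |15-9|=6). Sum = 58. MAE = 29/3.

29/3


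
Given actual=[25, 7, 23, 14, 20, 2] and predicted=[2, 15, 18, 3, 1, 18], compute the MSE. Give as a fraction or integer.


MSE = (1/6) * ((25-2)^2=529 + (7-15)^2=64 + (23-18)^2=25 + (14-3)^2=121 + (20-1)^2=361 + (2-18)^2=256). Sum = 1356. MSE = 226.

226


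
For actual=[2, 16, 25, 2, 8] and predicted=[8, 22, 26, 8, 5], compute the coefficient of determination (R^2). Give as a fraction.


Mean(y) = 53/5. SS_res = 118. SS_tot = 1956/5. R^2 = 1 - 118/(1956/5) = 683/978.

683/978


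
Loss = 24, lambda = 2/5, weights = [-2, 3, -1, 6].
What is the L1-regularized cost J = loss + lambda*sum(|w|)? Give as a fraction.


L1 norm = sum(|w|) = 12. J = 24 + 2/5 * 12 = 144/5.

144/5


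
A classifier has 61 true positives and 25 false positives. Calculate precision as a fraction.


Precision = TP / (TP + FP) = 61 / 86 = 61/86.

61/86


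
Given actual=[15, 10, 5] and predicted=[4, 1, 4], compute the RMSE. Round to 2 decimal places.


MSE = 67.6667. RMSE = sqrt(67.6667) = 8.23.

8.23


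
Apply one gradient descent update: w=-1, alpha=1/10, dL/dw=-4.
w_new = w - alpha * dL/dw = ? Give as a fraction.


w_new = -1 - 1/10 * -4 = -1 - -2/5 = -3/5.

-3/5


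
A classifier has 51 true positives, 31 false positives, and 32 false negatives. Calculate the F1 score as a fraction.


Precision = 51/82 = 51/82. Recall = 51/83 = 51/83. F1 = 2*P*R/(P+R) = 34/55.

34/55


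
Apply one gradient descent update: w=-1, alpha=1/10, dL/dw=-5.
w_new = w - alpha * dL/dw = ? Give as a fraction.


w_new = -1 - 1/10 * -5 = -1 - -1/2 = -1/2.

-1/2


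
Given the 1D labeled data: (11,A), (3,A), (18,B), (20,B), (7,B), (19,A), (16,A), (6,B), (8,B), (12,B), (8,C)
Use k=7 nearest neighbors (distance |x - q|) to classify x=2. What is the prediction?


Distances: |11-2|=9, |3-2|=1, |18-2|=16, |20-2|=18, |7-2|=5, |19-2|=17, |16-2|=14, |6-2|=4, |8-2|=6, |12-2|=10, |8-2|=6. 7 nearest: (3,A), (6,B), (7,B), (8,B), (8,C), (11,A), (12,B). Counts: {'A': 2, 'B': 4, 'C': 1}. Majority class: B.

B


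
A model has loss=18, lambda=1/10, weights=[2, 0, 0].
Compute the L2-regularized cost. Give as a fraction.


L2 sq norm = sum(w^2) = 4. J = 18 + 1/10 * 4 = 92/5.

92/5


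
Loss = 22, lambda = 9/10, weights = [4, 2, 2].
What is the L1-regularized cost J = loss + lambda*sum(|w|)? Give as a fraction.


L1 norm = sum(|w|) = 8. J = 22 + 9/10 * 8 = 146/5.

146/5


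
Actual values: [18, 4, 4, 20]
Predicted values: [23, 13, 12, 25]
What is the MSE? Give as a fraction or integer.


MSE = (1/4) * ((18-23)^2=25 + (4-13)^2=81 + (4-12)^2=64 + (20-25)^2=25). Sum = 195. MSE = 195/4.

195/4


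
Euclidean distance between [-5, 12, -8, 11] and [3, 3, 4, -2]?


d = sqrt(sum of squared differences). (-5-3)^2=64, (12-3)^2=81, (-8-4)^2=144, (11--2)^2=169. Sum = 458.

sqrt(458)


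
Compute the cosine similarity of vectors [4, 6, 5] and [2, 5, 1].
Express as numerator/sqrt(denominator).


dot = 43. |a|^2 = 77, |b|^2 = 30. cos = 43/sqrt(2310).

43/sqrt(2310)


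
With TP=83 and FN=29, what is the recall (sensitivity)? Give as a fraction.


Recall = TP / (TP + FN) = 83 / 112 = 83/112.

83/112


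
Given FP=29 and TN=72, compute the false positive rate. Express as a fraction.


FPR = FP / (FP + TN) = 29 / 101 = 29/101.

29/101


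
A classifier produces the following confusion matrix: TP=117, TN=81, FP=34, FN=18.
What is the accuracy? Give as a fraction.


Accuracy = (TP + TN) / (TP + TN + FP + FN) = (117 + 81) / 250 = 99/125.

99/125


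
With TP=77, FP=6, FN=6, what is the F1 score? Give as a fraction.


Precision = 77/83 = 77/83. Recall = 77/83 = 77/83. F1 = 2*P*R/(P+R) = 77/83.

77/83


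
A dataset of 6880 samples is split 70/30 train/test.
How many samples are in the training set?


Test set = 6880 * 30% = 2064. Training set = 6880 - 2064 = 4816.

4816


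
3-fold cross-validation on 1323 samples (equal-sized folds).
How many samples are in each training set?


Each validation fold has 1323/3 = 441 samples. Training set = 1323 - 441 = 882.

882


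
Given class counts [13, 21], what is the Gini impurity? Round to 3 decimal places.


Total = 34. Proportions: 13/34, 21/34. sum(p_i^2) = 0.5277. Gini = 1 - 0.5277 = 0.4723, which rounds to 0.472.

0.472


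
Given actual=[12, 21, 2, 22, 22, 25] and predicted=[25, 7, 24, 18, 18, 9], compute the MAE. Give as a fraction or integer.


MAE = (1/6) * (|12-25|=13 + |21-7|=14 + |2-24|=22 + |22-18|=4 + |22-18|=4 + |25-9|=16). Sum = 73. MAE = 73/6.

73/6


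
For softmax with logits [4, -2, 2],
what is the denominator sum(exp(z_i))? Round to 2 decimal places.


Denom = e^4=54.5982 + e^-2=0.1353 + e^2=7.3891. Sum = 62.1226, which rounds to 62.12.

62.12


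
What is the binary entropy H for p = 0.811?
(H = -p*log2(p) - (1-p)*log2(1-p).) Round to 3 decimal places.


H = -0.811*log2(0.811) - 0.189*log2(0.189) = 0.699.

0.699


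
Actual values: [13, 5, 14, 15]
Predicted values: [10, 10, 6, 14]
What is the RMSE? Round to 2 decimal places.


MSE = 24.7500. RMSE = sqrt(24.7500) = 4.97.

4.97


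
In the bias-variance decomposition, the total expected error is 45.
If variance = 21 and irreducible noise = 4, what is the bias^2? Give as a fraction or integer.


Total error = bias^2 + variance + irreducible noise. So bias^2 = 45 - 21 - 4 = 20.

20


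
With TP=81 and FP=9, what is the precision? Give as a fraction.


Precision = TP / (TP + FP) = 81 / 90 = 9/10.

9/10


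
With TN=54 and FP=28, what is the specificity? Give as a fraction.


Specificity = TN / (TN + FP) = 54 / 82 = 27/41.

27/41


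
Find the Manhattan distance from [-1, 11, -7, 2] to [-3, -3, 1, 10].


d = sum of absolute differences: |-1--3|=2 + |11--3|=14 + |-7-1|=8 + |2-10|=8 = 32.

32


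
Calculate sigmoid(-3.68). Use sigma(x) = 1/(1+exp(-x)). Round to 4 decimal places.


sigma(-3.68) = 1/(1+e^(3.68)) = 1/(1+39.646394) = 1/40.646394 = 0.0246.

0.0246


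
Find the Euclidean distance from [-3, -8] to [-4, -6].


d = sqrt(sum of squared differences). (-3--4)^2=1, (-8--6)^2=4. Sum = 5.

sqrt(5)


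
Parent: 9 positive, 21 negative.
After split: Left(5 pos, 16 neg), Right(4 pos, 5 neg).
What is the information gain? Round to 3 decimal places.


H(parent) = 0.8813. H(left) = 0.7919, H(right) = 0.9911. Weighted = (21/30)*0.7919 + (9/30)*0.9911 = 0.8517. IG = 0.8813 - 0.8517 = 0.0296, which rounds to 0.030.

0.030


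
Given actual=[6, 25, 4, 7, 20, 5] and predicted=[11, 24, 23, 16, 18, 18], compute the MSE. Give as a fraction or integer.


MSE = (1/6) * ((6-11)^2=25 + (25-24)^2=1 + (4-23)^2=361 + (7-16)^2=81 + (20-18)^2=4 + (5-18)^2=169). Sum = 641. MSE = 641/6.

641/6


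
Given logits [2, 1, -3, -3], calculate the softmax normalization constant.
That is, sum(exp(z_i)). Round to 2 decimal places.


Denom = e^2=7.3891 + e^1=2.7183 + e^-3=0.0498 + e^-3=0.0498. Sum = 10.2070, which rounds to 10.21.

10.21


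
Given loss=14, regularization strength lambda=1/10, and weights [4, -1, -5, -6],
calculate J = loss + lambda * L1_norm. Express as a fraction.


L1 norm = sum(|w|) = 16. J = 14 + 1/10 * 16 = 78/5.

78/5


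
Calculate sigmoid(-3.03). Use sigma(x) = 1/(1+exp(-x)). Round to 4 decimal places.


sigma(-3.03) = 1/(1+e^(3.03)) = 1/(1+20.697233) = 1/21.697233 = 0.0461.

0.0461


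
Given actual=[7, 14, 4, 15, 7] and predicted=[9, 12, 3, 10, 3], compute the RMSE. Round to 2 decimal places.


MSE = 10.0000. RMSE = sqrt(10.0000) = 3.16.

3.16


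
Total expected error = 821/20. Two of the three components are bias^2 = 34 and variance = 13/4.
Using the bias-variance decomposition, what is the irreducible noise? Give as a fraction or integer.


Total error = bias^2 + variance + irreducible noise. So irreducible noise = 821/20 - 34 - 13/4 = 19/5.

19/5


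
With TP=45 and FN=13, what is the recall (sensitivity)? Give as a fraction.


Recall = TP / (TP + FN) = 45 / 58 = 45/58.

45/58


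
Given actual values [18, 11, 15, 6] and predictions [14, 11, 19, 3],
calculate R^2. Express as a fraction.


Mean(y) = 25/2. SS_res = 41. SS_tot = 81. R^2 = 1 - 41/(81) = 40/81.

40/81


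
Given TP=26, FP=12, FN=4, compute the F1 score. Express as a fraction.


Precision = 26/38 = 13/19. Recall = 26/30 = 13/15. F1 = 2*P*R/(P+R) = 13/17.

13/17


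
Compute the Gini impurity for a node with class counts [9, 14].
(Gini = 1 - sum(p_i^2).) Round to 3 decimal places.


Total = 23. Proportions: 9/23, 14/23. sum(p_i^2) = 0.5236. Gini = 1 - 0.5236 = 0.4764, which rounds to 0.476.

0.476


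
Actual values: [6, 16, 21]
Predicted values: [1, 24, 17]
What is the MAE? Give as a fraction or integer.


MAE = (1/3) * (|6-1|=5 + |16-24|=8 + |21-17|=4). Sum = 17. MAE = 17/3.

17/3


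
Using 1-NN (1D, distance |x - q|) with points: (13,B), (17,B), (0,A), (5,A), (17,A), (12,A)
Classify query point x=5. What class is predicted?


Distances: |13-5|=8, |17-5|=12, |0-5|=5, |5-5|=0, |17-5|=12, |12-5|=7. 1 nearest: (5,A). Counts: {'A': 1}. Majority class: A.

A


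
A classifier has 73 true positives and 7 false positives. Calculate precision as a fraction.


Precision = TP / (TP + FP) = 73 / 80 = 73/80.

73/80


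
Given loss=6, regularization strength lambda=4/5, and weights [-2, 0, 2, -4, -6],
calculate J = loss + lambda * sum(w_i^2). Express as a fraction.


L2 sq norm = sum(w^2) = 60. J = 6 + 4/5 * 60 = 54.

54


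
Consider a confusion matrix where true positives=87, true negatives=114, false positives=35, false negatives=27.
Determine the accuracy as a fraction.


Accuracy = (TP + TN) / (TP + TN + FP + FN) = (87 + 114) / 263 = 201/263.

201/263


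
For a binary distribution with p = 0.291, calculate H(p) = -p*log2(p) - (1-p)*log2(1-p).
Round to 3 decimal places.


H = -0.291*log2(0.291) - 0.709*log2(0.709) = 0.870.

0.870


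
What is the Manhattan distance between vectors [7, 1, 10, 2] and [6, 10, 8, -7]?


d = sum of absolute differences: |7-6|=1 + |1-10|=9 + |10-8|=2 + |2--7|=9 = 21.

21


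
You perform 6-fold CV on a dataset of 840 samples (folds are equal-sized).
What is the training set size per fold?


Each validation fold has 840/6 = 140 samples. Training set = 840 - 140 = 700.

700


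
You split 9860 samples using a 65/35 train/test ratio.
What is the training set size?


Test set = 9860 * 35% = 3451. Training set = 9860 - 3451 = 6409.

6409


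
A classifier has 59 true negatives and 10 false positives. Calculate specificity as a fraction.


Specificity = TN / (TN + FP) = 59 / 69 = 59/69.

59/69


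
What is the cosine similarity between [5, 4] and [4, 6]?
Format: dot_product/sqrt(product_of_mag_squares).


dot = 44. |a|^2 = 41, |b|^2 = 52. cos = 44/sqrt(2132).

44/sqrt(2132)


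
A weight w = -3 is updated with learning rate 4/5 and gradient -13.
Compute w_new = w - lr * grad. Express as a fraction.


w_new = -3 - 4/5 * -13 = -3 - -52/5 = 37/5.

37/5


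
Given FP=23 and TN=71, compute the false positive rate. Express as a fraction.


FPR = FP / (FP + TN) = 23 / 94 = 23/94.

23/94


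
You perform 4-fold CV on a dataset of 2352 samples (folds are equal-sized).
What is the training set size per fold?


Each validation fold has 2352/4 = 588 samples. Training set = 2352 - 588 = 1764.

1764


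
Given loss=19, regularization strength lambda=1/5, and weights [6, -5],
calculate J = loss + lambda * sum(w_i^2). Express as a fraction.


L2 sq norm = sum(w^2) = 61. J = 19 + 1/5 * 61 = 156/5.

156/5


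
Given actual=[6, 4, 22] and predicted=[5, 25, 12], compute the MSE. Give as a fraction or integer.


MSE = (1/3) * ((6-5)^2=1 + (4-25)^2=441 + (22-12)^2=100). Sum = 542. MSE = 542/3.

542/3


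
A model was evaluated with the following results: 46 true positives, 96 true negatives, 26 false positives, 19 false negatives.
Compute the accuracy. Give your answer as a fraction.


Accuracy = (TP + TN) / (TP + TN + FP + FN) = (46 + 96) / 187 = 142/187.

142/187


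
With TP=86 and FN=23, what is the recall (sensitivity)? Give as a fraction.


Recall = TP / (TP + FN) = 86 / 109 = 86/109.

86/109


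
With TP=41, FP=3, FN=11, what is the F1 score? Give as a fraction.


Precision = 41/44 = 41/44. Recall = 41/52 = 41/52. F1 = 2*P*R/(P+R) = 41/48.

41/48


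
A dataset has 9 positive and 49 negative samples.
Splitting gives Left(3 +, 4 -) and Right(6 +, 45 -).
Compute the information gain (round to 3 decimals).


H(parent) = 0.6226. H(left) = 0.9852, H(right) = 0.5226. Weighted = (7/58)*0.9852 + (51/58)*0.5226 = 0.5784. IG = 0.6226 - 0.5784 = 0.0442, which rounds to 0.044.

0.044


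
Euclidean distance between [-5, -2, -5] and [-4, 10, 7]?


d = sqrt(sum of squared differences). (-5--4)^2=1, (-2-10)^2=144, (-5-7)^2=144. Sum = 289.

17


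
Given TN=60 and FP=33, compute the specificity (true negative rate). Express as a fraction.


Specificity = TN / (TN + FP) = 60 / 93 = 20/31.

20/31


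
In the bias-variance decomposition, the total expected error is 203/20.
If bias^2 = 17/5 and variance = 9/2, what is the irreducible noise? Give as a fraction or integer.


Total error = bias^2 + variance + irreducible noise. So irreducible noise = 203/20 - 17/5 - 9/2 = 9/4.

9/4


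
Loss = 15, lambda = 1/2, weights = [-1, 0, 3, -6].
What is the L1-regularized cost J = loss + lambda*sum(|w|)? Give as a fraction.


L1 norm = sum(|w|) = 10. J = 15 + 1/2 * 10 = 20.

20


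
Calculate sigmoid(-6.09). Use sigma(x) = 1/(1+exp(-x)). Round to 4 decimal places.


sigma(-6.09) = 1/(1+e^(6.09)) = 1/(1+441.421411) = 1/442.421411 = 0.0023.

0.0023


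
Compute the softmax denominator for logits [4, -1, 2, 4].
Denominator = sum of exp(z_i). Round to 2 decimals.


Denom = e^4=54.5982 + e^-1=0.3679 + e^2=7.3891 + e^4=54.5982. Sum = 116.9534, which rounds to 116.95.

116.95


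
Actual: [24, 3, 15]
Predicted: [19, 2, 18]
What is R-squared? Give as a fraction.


Mean(y) = 14. SS_res = 35. SS_tot = 222. R^2 = 1 - 35/(222) = 187/222.

187/222


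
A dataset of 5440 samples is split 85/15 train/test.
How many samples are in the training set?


Test set = 5440 * 15% = 816. Training set = 5440 - 816 = 4624.

4624


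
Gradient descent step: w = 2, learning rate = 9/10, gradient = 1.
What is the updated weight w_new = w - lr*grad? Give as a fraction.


w_new = 2 - 9/10 * 1 = 2 - 9/10 = 11/10.

11/10


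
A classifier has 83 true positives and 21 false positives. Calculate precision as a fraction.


Precision = TP / (TP + FP) = 83 / 104 = 83/104.

83/104


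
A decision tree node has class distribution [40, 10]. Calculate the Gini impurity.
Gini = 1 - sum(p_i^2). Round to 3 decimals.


Total = 50. Proportions: 40/50, 10/50. sum(p_i^2) = 0.6800. Gini = 1 - 0.6800 = 0.3200, which rounds to 0.320.

0.320


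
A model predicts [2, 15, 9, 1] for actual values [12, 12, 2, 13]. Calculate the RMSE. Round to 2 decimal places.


MSE = 75.5000. RMSE = sqrt(75.5000) = 8.69.

8.69


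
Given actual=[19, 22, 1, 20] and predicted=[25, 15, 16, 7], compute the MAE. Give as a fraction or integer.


MAE = (1/4) * (|19-25|=6 + |22-15|=7 + |1-16|=15 + |20-7|=13). Sum = 41. MAE = 41/4.

41/4


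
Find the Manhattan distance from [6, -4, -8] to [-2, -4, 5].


d = sum of absolute differences: |6--2|=8 + |-4--4|=0 + |-8-5|=13 = 21.

21


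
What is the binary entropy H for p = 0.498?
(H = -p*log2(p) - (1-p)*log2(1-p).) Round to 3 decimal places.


H = -0.498*log2(0.498) - 0.502*log2(0.502) = 1.000.

1.000


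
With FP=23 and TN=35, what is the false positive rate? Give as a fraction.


FPR = FP / (FP + TN) = 23 / 58 = 23/58.

23/58


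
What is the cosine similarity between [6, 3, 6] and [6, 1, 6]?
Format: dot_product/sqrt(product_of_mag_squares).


dot = 75. |a|^2 = 81, |b|^2 = 73. cos = 75/sqrt(5913).

75/sqrt(5913)


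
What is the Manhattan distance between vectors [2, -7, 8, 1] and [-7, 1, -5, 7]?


d = sum of absolute differences: |2--7|=9 + |-7-1|=8 + |8--5|=13 + |1-7|=6 = 36.

36


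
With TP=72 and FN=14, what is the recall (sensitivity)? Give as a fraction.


Recall = TP / (TP + FN) = 72 / 86 = 36/43.

36/43


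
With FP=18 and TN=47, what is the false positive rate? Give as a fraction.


FPR = FP / (FP + TN) = 18 / 65 = 18/65.

18/65


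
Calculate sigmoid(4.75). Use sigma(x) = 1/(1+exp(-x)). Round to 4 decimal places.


sigma(4.75) = 1/(1+e^(-4.75)) = 1/(1+0.008652) = 1/1.008652 = 0.9914.

0.9914


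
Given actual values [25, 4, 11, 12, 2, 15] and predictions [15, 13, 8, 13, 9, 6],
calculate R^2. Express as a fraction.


Mean(y) = 23/2. SS_res = 321. SS_tot = 683/2. R^2 = 1 - 321/(683/2) = 41/683.

41/683


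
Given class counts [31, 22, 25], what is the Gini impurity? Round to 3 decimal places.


Total = 78. Proportions: 31/78, 22/78, 25/78. sum(p_i^2) = 0.3402. Gini = 1 - 0.3402 = 0.6598, which rounds to 0.660.

0.660


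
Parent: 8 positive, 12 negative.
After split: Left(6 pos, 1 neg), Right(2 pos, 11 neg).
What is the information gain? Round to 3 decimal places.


H(parent) = 0.9710. H(left) = 0.5917, H(right) = 0.6194. Weighted = (7/20)*0.5917 + (13/20)*0.6194 = 0.6097. IG = 0.9710 - 0.6097 = 0.3613, which rounds to 0.361.

0.361


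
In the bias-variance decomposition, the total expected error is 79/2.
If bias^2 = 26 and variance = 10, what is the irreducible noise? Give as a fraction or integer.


Total error = bias^2 + variance + irreducible noise. So irreducible noise = 79/2 - 26 - 10 = 7/2.

7/2


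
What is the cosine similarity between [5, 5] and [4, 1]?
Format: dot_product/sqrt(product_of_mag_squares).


dot = 25. |a|^2 = 50, |b|^2 = 17. cos = 25/sqrt(850).

25/sqrt(850)


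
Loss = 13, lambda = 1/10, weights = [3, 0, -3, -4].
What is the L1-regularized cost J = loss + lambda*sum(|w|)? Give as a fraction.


L1 norm = sum(|w|) = 10. J = 13 + 1/10 * 10 = 14.

14


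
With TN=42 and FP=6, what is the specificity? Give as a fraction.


Specificity = TN / (TN + FP) = 42 / 48 = 7/8.

7/8


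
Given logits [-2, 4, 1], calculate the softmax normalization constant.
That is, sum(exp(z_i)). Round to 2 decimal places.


Denom = e^-2=0.1353 + e^4=54.5982 + e^1=2.7183. Sum = 57.4518, which rounds to 57.45.

57.45
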